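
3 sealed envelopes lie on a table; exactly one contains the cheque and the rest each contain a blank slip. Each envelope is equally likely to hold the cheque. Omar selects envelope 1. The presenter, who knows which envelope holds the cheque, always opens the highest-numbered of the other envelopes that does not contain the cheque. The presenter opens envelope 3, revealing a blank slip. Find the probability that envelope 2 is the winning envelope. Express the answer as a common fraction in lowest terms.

Condition on the true location of the cheque.
If it is in either of envelopes 1 and 2 (prior 1/3 each): envelope 3 is the highest-numbered option available, probability 1; weight (1/3)·1 = 1/3 each.
If it is in envelope 3 (prior 1/3): the presenter opened envelope 3, so this case is ruled out; weight (1/3)·0 = 0.
The weights sum to 2/3.
So P(the cheque in envelope 2 | the presenter opened envelope 3) = (1/3) / (2/3) = 1/2.

1/2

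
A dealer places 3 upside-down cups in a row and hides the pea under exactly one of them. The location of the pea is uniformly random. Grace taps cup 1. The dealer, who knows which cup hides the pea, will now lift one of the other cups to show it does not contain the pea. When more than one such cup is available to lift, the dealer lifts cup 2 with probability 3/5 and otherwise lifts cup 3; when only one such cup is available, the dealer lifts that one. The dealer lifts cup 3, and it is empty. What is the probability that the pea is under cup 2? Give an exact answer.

5/7

Consider each possible location of the pea in turn.
If it is under cup 1 (prior 1/3): cup 2 is available but not opened, probability 2/5; weight (1/3)·(2/5) = 2/15.
If it is under cup 2 (prior 1/3): only cup 3 is available, probability 1; weight (1/3)·1 = 1/3.
If it is under cup 3 (prior 1/3): the dealer opened cup 3, so this case is ruled out; weight (1/3)·0 = 0.
The weights sum to 7/15.
So P(the pea under cup 2 | the dealer opened cup 3) = (1/3) / (7/15) = 5/7.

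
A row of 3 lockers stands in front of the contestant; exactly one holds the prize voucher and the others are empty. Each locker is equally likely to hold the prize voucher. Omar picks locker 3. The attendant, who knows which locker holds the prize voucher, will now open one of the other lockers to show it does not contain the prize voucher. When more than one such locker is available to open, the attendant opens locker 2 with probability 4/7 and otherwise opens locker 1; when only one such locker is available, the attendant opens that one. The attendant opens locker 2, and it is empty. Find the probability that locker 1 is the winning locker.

7/11

Consider each possible location of the prize voucher in turn.
If it is in locker 1 (prior 1/3): only locker 2 is available, probability 1; weight (1/3)·1 = 1/3.
If it is in locker 2 (prior 1/3): the attendant opened locker 2, so this case is ruled out; weight (1/3)·0 = 0.
If it is in locker 3 (prior 1/3): locker 2 is available, opened with probability 4/7; weight (1/3)·(4/7) = 4/21.
The weights sum to 11/21.
So P(the prize voucher in locker 1 | the attendant opened locker 2) = (1/3) / (11/21) = 7/11.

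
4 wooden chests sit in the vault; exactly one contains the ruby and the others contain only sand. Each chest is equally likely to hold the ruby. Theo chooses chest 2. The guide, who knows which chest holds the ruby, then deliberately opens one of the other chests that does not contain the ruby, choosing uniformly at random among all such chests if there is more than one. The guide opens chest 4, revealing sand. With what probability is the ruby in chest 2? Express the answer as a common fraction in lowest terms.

1/4

Apply Bayes' rule, conditioning on where the ruby actually is.
If it is in either of chests 1 and 3 (prior 1/4 each): the guide has 2 equally likely choices, so probability 1/2; weight (1/4)·(1/2) = 1/8 each.
If it is in chest 2 (prior 1/4): the guide has 3 equally likely choices, so probability 1/3; weight (1/4)·(1/3) = 1/12.
If it is in chest 4 (prior 1/4): the guide opened chest 4, so this case is ruled out; weight (1/4)·0 = 0.
The weights sum to 1/3.
So P(the ruby in chest 2 | the guide opened chest 4) = (1/12) / (1/3) = 1/4.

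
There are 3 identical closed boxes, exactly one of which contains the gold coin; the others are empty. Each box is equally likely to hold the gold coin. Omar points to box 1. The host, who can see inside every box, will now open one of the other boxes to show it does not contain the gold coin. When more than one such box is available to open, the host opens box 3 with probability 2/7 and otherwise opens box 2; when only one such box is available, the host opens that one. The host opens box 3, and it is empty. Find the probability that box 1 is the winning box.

2/9

Apply Bayes' rule, conditioning on where the gold coin actually is.
If it is in box 1 (prior 1/3): box 3 is available, opened with probability 2/7; weight (1/3)·(2/7) = 2/21.
If it is in box 2 (prior 1/3): only box 3 is available, probability 1; weight (1/3)·1 = 1/3.
If it is in box 3 (prior 1/3): the host opened box 3, so this case is ruled out; weight (1/3)·0 = 0.
The weights sum to 3/7.
So P(the gold coin in box 1 | the host opened box 3) = (2/21) / (3/7) = 2/9.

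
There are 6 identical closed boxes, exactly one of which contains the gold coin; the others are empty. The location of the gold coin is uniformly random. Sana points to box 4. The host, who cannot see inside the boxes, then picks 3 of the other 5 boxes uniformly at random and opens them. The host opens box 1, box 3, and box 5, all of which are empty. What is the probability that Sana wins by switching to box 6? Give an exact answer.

Consider each possible location of the gold coin in turn.
If it is in any of boxes 1, 3, and 5 (prior 1/6 each): that box was opened and seen not to hold the prize — ruled out; weight (1/6)·0 = 0 each.
If it is in any of boxes 2, 4, and 6 (prior 1/6 each): the host picks exactly this set with probability 1/10 regardless, and none is the prize; weight (1/6)·(1/10) = 1/60 each.
The weights sum to 1/20.
So P(the gold coin in box 6 | the host opened box 1, box 3, and box 5) = (1/60) / (1/20) = 1/3.

1/3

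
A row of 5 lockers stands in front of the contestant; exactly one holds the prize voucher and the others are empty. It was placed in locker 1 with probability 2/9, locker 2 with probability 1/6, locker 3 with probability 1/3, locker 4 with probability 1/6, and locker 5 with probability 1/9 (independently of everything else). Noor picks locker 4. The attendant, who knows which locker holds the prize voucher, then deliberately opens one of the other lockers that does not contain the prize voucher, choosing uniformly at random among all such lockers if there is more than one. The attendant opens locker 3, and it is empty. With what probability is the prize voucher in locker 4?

Condition on the true location of the prize voucher.
If it is in locker 1 (prior 2/9): the attendant has 3 equally likely choices, so probability 1/3; weight (2/9)·(1/3) = 2/27.
If it is in locker 2 (prior 1/6): the attendant has 3 equally likely choices, so probability 1/3; weight (1/6)·(1/3) = 1/18.
If it is in locker 3 (prior 1/3): the attendant opened locker 3, so this case is ruled out; weight (1/3)·0 = 0.
If it is in locker 4 (prior 1/6): the attendant has 4 equally likely choices, so probability 1/4; weight (1/6)·(1/4) = 1/24.
If it is in locker 5 (prior 1/9): the attendant has 3 equally likely choices, so probability 1/3; weight (1/9)·(1/3) = 1/27.
The weights sum to 5/24.
So P(the prize voucher in locker 4 | the attendant opened locker 3) = (1/24) / (5/24) = 1/5.

1/5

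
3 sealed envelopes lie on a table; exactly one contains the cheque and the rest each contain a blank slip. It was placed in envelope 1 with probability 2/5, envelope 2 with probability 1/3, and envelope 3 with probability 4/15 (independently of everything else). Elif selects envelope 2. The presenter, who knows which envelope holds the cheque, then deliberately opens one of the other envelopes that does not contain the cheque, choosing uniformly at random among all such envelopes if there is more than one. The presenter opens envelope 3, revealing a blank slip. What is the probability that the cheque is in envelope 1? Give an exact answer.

Consider each possible location of the cheque in turn.
If it is in envelope 1 (prior 2/5): the presenter has no choice, probability 1; weight (2/5)·1 = 2/5.
If it is in envelope 2 (prior 1/3): the presenter has 2 equally likely choices, so probability 1/2; weight (1/3)·(1/2) = 1/6.
If it is in envelope 3 (prior 4/15): the presenter opened envelope 3, so this case is ruled out; weight (4/15)·0 = 0.
The weights sum to 17/30.
So P(the cheque in envelope 1 | the presenter opened envelope 3) = (2/5) / (17/30) = 12/17.

12/17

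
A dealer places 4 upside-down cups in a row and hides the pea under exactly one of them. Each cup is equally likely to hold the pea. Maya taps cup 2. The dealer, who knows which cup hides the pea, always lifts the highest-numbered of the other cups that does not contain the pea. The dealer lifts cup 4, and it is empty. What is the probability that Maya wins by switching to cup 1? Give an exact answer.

Apply Bayes' rule, conditioning on where the pea actually is.
If it is under any of cups 1, 2, and 3 (prior 1/4 each): cup 4 is the highest-numbered option available, probability 1; weight (1/4)·1 = 1/4 each.
If it is under cup 4 (prior 1/4): the dealer opened cup 4, so this case is ruled out; weight (1/4)·0 = 0.
The weights sum to 3/4.
So P(the pea under cup 1 | the dealer opened cup 4) = (1/4) / (3/4) = 1/3.

1/3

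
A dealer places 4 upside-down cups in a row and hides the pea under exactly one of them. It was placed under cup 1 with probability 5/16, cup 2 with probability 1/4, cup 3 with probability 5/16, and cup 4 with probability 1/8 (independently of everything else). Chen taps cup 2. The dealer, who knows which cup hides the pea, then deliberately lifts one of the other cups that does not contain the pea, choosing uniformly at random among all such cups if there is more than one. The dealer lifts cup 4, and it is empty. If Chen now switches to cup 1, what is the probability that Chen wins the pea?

15/38

Apply Bayes' rule, conditioning on where the pea actually is.
If it is under either of cups 1 and 3 (prior 5/16 each): the dealer has 2 equally likely choices, so probability 1/2; weight (5/16)·(1/2) = 5/32 each.
If it is under cup 2 (prior 1/4): the dealer has 3 equally likely choices, so probability 1/3; weight (1/4)·(1/3) = 1/12.
If it is under cup 4 (prior 1/8): the dealer opened cup 4, so this case is ruled out; weight (1/8)·0 = 0.
The weights sum to 19/48.
So P(the pea under cup 1 | the dealer opened cup 4) = (5/32) / (19/48) = 15/38.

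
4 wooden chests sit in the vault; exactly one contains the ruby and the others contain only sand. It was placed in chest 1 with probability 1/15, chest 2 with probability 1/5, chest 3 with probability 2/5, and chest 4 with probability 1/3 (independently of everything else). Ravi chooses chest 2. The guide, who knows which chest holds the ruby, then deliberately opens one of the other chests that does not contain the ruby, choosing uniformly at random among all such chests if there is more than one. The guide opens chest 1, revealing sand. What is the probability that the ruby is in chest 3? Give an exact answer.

6/13

Consider each possible location of the ruby in turn.
If it is in chest 1 (prior 1/15): the guide opened chest 1, so this case is ruled out; weight (1/15)·0 = 0.
If it is in chest 2 (prior 1/5): the guide has 3 equally likely choices, so probability 1/3; weight (1/5)·(1/3) = 1/15.
If it is in chest 3 (prior 2/5): the guide has 2 equally likely choices, so probability 1/2; weight (2/5)·(1/2) = 1/5.
If it is in chest 4 (prior 1/3): the guide has 2 equally likely choices, so probability 1/2; weight (1/3)·(1/2) = 1/6.
The weights sum to 13/30.
So P(the ruby in chest 3 | the guide opened chest 1) = (1/5) / (13/30) = 6/13.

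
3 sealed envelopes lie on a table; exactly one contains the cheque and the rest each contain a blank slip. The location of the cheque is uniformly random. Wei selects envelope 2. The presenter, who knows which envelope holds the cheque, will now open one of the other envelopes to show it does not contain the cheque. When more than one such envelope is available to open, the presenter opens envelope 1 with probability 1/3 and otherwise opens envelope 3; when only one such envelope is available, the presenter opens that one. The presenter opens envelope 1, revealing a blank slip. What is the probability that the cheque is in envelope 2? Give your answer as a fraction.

Consider each possible location of the cheque in turn.
If it is in envelope 1 (prior 1/3): the presenter opened envelope 1, so this case is ruled out; weight (1/3)·0 = 0.
If it is in envelope 2 (prior 1/3): envelope 1 is available, opened with probability 1/3; weight (1/3)·(1/3) = 1/9.
If it is in envelope 3 (prior 1/3): only envelope 1 is available, probability 1; weight (1/3)·1 = 1/3.
The weights sum to 4/9.
So P(the cheque in envelope 2 | the presenter opened envelope 1) = (1/9) / (4/9) = 1/4.

1/4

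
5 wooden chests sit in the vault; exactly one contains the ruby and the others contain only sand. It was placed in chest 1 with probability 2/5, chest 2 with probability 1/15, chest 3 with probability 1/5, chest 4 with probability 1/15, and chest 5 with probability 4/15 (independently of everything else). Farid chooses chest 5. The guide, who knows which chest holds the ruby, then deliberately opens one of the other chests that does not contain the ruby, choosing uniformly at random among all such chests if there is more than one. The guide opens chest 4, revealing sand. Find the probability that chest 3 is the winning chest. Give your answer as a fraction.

3/13

Consider each possible location of the ruby in turn.
If it is in chest 1 (prior 2/5): the guide has 3 equally likely choices, so probability 1/3; weight (2/5)·(1/3) = 2/15.
If it is in chest 2 (prior 1/15): the guide has 3 equally likely choices, so probability 1/3; weight (1/15)·(1/3) = 1/45.
If it is in chest 3 (prior 1/5): the guide has 3 equally likely choices, so probability 1/3; weight (1/5)·(1/3) = 1/15.
If it is in chest 4 (prior 1/15): the guide opened chest 4, so this case is ruled out; weight (1/15)·0 = 0.
If it is in chest 5 (prior 4/15): the guide has 4 equally likely choices, so probability 1/4; weight (4/15)·(1/4) = 1/15.
The weights sum to 13/45.
So P(the ruby in chest 3 | the guide opened chest 4) = (1/15) / (13/45) = 3/13.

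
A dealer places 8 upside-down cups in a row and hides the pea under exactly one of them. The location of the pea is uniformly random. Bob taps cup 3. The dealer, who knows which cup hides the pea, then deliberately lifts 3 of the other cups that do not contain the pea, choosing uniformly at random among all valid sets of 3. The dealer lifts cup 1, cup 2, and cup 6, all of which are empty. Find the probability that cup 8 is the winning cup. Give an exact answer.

7/32

Consider each possible location of the pea in turn.
If it is under any of cups 1, 2, and 6 (prior 1/8 each): that cup was opened and seen not to hold the prize — ruled out; weight (1/8)·0 = 0 each.
If it is under cup 3 (prior 1/8): the dealer has 35 equally likely choices, so probability 1/35; weight (1/8)·(1/35) = 1/280.
If it is under any of cups 4, 5, 7, and 8 (prior 1/8 each): the dealer has 20 equally likely choices, so probability 1/20; weight (1/8)·(1/20) = 1/160 each.
The weights sum to 1/35.
So P(the pea under cup 8 | the dealer opened cup 1, cup 2, and cup 6) = (1/160) / (1/35) = 7/32.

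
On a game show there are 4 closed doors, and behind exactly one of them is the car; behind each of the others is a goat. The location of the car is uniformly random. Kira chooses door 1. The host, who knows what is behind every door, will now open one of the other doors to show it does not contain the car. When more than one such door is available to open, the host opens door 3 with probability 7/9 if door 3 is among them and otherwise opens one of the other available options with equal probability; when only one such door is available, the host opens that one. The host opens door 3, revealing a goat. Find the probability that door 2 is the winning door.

1/3

Apply Bayes' rule, conditioning on where the car actually is.
If it is behind any of doors 1, 2, and 4 (prior 1/4 each): door 3 is available, opened with probability 7/9; weight (1/4)·(7/9) = 7/36 each.
If it is behind door 3 (prior 1/4): the host opened door 3, so this case is ruled out; weight (1/4)·0 = 0.
The weights sum to 7/12.
So P(the car behind door 2 | the host opened door 3) = (7/36) / (7/12) = 1/3.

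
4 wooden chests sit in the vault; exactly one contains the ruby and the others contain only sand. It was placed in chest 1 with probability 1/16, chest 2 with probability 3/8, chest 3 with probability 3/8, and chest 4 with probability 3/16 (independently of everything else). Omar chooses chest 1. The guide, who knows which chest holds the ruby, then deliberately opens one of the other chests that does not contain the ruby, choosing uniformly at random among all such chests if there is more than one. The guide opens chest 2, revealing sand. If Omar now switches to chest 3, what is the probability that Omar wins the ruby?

18/29

Consider each possible location of the ruby in turn.
If it is in chest 1 (prior 1/16): the guide has 3 equally likely choices, so probability 1/3; weight (1/16)·(1/3) = 1/48.
If it is in chest 2 (prior 3/8): the guide opened chest 2, so this case is ruled out; weight (3/8)·0 = 0.
If it is in chest 3 (prior 3/8): the guide has 2 equally likely choices, so probability 1/2; weight (3/8)·(1/2) = 3/16.
If it is in chest 4 (prior 3/16): the guide has 2 equally likely choices, so probability 1/2; weight (3/16)·(1/2) = 3/32.
The weights sum to 29/96.
So P(the ruby in chest 3 | the guide opened chest 2) = (3/16) / (29/96) = 18/29.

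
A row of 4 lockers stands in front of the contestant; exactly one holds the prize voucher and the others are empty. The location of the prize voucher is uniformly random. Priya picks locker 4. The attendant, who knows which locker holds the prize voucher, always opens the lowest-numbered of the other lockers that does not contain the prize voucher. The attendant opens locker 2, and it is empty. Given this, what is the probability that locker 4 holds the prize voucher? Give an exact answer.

0

Condition on the true location of the prize voucher.
If it is in locker 1 (prior 1/4): locker 2 is the lowest-numbered option available, probability 1; weight (1/4)·1 = 1/4.
If it is in locker 2 (prior 1/4): the attendant opened locker 2, so this case is ruled out; weight (1/4)·0 = 0.
If it is in either of lockers 3 and 4 (prior 1/4 each): the attendant would have opened locker 1 instead, probability 0; weight (1/4)·0 = 0 each.
The weights sum to 1/4.
So P(the prize voucher in locker 4 | the attendant opened locker 2) = 0 / (1/4) = 0.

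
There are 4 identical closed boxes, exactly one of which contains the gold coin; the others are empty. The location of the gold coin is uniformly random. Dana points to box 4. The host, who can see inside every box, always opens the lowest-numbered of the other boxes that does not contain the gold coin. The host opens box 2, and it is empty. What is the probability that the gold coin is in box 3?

Apply Bayes' rule, conditioning on where the gold coin actually is.
If it is in box 1 (prior 1/4): box 2 is the lowest-numbered option available, probability 1; weight (1/4)·1 = 1/4.
If it is in box 2 (prior 1/4): the host opened box 2, so this case is ruled out; weight (1/4)·0 = 0.
If it is in either of boxes 3 and 4 (prior 1/4 each): the host would have opened box 1 instead, probability 0; weight (1/4)·0 = 0 each.
The weights sum to 1/4.
So P(the gold coin in box 3 | the host opened box 2) = 0 / (1/4) = 0.

0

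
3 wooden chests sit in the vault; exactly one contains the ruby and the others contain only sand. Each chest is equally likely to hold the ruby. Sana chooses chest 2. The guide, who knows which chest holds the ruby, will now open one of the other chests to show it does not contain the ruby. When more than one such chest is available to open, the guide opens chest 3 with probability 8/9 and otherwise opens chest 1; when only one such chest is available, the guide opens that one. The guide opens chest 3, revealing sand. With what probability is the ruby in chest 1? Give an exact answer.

9/17

Condition on the true location of the ruby.
If it is in chest 1 (prior 1/3): only chest 3 is available, probability 1; weight (1/3)·1 = 1/3.
If it is in chest 2 (prior 1/3): chest 3 is available, opened with probability 8/9; weight (1/3)·(8/9) = 8/27.
If it is in chest 3 (prior 1/3): the guide opened chest 3, so this case is ruled out; weight (1/3)·0 = 0.
The weights sum to 17/27.
So P(the ruby in chest 1 | the guide opened chest 3) = (1/3) / (17/27) = 9/17.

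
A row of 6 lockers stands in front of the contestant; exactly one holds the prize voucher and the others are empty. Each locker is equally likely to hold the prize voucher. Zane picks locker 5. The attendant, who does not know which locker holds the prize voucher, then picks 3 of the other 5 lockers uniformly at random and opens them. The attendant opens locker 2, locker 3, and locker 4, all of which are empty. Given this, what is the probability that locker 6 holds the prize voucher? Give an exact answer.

1/3

Because the attendant chose which lockers to open without knowing where the prize voucher is, the choice is independent of the prize location. Learning that none of the 3 opened lockers holds the prize voucher simply rules out those 3 locations and leaves the remaining 3 lockers still equally likely by symmetry.
So P(the prize voucher in locker 6) = 1/3.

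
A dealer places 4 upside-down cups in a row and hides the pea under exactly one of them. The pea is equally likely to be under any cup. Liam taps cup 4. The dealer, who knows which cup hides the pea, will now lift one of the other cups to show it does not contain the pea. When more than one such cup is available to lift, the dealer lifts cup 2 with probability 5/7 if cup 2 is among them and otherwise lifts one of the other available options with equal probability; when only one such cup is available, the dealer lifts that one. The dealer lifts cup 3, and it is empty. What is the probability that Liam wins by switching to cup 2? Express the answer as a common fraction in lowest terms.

Condition on the true location of the pea.
If it is under cup 1 (prior 1/4): cup 2 is available but not opened, probability 2/7; weight (1/4)·(2/7) = 1/14.
If it is under cup 2 (prior 1/4): cup 2 holds the prize so is unavailable; the dealer chooses uniformly among the 2 others, probability 1/2; weight (1/4)·(1/2) = 1/8.
If it is under cup 3 (prior 1/4): the dealer opened cup 3, so this case is ruled out; weight (1/4)·0 = 0.
If it is under cup 4 (prior 1/4): cup 2 is available but not opened; cup 3 gets probability (1 − 5/7)/2 = 1/7; weight (1/4)·(1/7) = 1/28.
The weights sum to 13/56.
So P(the pea under cup 2 | the dealer opened cup 3) = (1/8) / (13/56) = 7/13.

7/13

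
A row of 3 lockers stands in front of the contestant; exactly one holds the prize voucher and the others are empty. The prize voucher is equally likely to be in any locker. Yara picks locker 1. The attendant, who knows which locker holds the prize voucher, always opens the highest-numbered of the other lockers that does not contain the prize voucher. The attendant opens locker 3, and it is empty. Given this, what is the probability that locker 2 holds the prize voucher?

1/2

Apply Bayes' rule, conditioning on where the prize voucher actually is.
If it is in either of lockers 1 and 2 (prior 1/3 each): locker 3 is the highest-numbered option available, probability 1; weight (1/3)·1 = 1/3 each.
If it is in locker 3 (prior 1/3): the attendant opened locker 3, so this case is ruled out; weight (1/3)·0 = 0.
The weights sum to 2/3.
So P(the prize voucher in locker 2 | the attendant opened locker 3) = (1/3) / (2/3) = 1/2.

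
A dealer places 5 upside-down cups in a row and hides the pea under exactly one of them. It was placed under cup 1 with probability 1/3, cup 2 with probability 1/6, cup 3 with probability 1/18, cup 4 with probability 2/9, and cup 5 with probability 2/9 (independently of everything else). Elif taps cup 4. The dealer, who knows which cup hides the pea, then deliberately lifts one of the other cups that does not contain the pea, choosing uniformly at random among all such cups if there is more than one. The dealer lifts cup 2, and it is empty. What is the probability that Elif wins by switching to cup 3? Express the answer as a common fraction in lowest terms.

Condition on the true location of the pea.
If it is under cup 1 (prior 1/3): the dealer has 3 equally likely choices, so probability 1/3; weight (1/3)·(1/3) = 1/9.
If it is under cup 2 (prior 1/6): the dealer opened cup 2, so this case is ruled out; weight (1/6)·0 = 0.
If it is under cup 3 (prior 1/18): the dealer has 3 equally likely choices, so probability 1/3; weight (1/18)·(1/3) = 1/54.
If it is under cup 4 (prior 2/9): the dealer has 4 equally likely choices, so probability 1/4; weight (2/9)·(1/4) = 1/18.
If it is under cup 5 (prior 2/9): the dealer has 3 equally likely choices, so probability 1/3; weight (2/9)·(1/3) = 2/27.
The weights sum to 7/27.
So P(the pea under cup 3 | the dealer opened cup 2) = (1/54) / (7/27) = 1/14.

1/14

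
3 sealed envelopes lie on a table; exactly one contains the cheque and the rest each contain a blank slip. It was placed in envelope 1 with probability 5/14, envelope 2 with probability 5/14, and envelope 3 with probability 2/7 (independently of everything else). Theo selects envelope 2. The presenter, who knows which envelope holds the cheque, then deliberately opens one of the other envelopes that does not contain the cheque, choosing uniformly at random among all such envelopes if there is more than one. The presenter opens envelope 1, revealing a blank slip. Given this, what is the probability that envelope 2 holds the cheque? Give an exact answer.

5/13

Condition on the true location of the cheque.
If it is in envelope 1 (prior 5/14): the presenter opened envelope 1, so this case is ruled out; weight (5/14)·0 = 0.
If it is in envelope 2 (prior 5/14): the presenter has 2 equally likely choices, so probability 1/2; weight (5/14)·(1/2) = 5/28.
If it is in envelope 3 (prior 2/7): the presenter has no choice, probability 1; weight (2/7)·1 = 2/7.
The weights sum to 13/28.
So P(the cheque in envelope 2 | the presenter opened envelope 1) = (5/28) / (13/28) = 5/13.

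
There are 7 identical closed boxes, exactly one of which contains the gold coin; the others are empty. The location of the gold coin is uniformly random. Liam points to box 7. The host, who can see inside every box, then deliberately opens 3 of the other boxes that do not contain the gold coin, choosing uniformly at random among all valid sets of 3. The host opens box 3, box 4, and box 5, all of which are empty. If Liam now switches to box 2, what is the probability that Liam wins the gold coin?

2/7

Condition on the true location of the gold coin.
If it is in any of boxes 1, 2, and 6 (prior 1/7 each): the host has 10 equally likely choices, so probability 1/10; weight (1/7)·(1/10) = 1/70 each.
If it is in any of boxes 3, 4, and 5 (prior 1/7 each): that box was opened and seen not to hold the prize — ruled out; weight (1/7)·0 = 0 each.
If it is in box 7 (prior 1/7): the host has 20 equally likely choices, so probability 1/20; weight (1/7)·(1/20) = 1/140.
The weights sum to 1/20.
So P(the gold coin in box 2 | the host opened box 3, box 4, and box 5) = (1/70) / (1/20) = 2/7.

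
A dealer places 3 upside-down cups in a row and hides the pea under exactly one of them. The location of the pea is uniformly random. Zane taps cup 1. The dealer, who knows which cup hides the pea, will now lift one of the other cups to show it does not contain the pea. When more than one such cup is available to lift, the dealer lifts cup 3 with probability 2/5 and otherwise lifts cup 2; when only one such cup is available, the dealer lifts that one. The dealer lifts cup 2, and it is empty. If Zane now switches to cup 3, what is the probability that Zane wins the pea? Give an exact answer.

5/8

Condition on the true location of the pea.
If it is under cup 1 (prior 1/3): cup 3 is available but not opened, probability 3/5; weight (1/3)·(3/5) = 1/5.
If it is under cup 2 (prior 1/3): the dealer opened cup 2, so this case is ruled out; weight (1/3)·0 = 0.
If it is under cup 3 (prior 1/3): only cup 2 is available, probability 1; weight (1/3)·1 = 1/3.
The weights sum to 8/15.
So P(the pea under cup 3 | the dealer opened cup 2) = (1/3) / (8/15) = 5/8.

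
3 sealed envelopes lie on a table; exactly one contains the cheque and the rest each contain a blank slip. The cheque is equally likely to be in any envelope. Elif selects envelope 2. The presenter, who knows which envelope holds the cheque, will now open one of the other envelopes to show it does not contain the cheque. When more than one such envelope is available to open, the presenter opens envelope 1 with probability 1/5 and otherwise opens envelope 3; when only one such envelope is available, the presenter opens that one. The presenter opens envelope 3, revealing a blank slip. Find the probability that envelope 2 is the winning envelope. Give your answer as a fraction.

4/9

Condition on the true location of the cheque.
If it is in envelope 1 (prior 1/3): only envelope 3 is available, probability 1; weight (1/3)·1 = 1/3.
If it is in envelope 2 (prior 1/3): envelope 1 is available but not opened, probability 4/5; weight (1/3)·(4/5) = 4/15.
If it is in envelope 3 (prior 1/3): the presenter opened envelope 3, so this case is ruled out; weight (1/3)·0 = 0.
The weights sum to 3/5.
So P(the cheque in envelope 2 | the presenter opened envelope 3) = (4/15) / (3/5) = 4/9.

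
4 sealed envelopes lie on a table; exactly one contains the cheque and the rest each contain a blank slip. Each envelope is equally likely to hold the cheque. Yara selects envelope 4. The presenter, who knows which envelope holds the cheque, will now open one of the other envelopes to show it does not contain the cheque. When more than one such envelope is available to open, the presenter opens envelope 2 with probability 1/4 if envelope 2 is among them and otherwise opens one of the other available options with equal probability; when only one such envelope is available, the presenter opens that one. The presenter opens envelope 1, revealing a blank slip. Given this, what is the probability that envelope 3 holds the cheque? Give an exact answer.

Consider each possible location of the cheque in turn.
If it is in envelope 1 (prior 1/4): the presenter opened envelope 1, so this case is ruled out; weight (1/4)·0 = 0.
If it is in envelope 2 (prior 1/4): envelope 2 holds the prize so is unavailable; the presenter chooses uniformly among the 2 others, probability 1/2; weight (1/4)·(1/2) = 1/8.
If it is in envelope 3 (prior 1/4): envelope 2 is available but not opened, probability 3/4; weight (1/4)·(3/4) = 3/16.
If it is in envelope 4 (prior 1/4): envelope 2 is available but not opened; envelope 1 gets probability (1 − 1/4)/2 = 3/8; weight (1/4)·(3/8) = 3/32.
The weights sum to 13/32.
So P(the cheque in envelope 3 | the presenter opened envelope 1) = (3/16) / (13/32) = 6/13.

6/13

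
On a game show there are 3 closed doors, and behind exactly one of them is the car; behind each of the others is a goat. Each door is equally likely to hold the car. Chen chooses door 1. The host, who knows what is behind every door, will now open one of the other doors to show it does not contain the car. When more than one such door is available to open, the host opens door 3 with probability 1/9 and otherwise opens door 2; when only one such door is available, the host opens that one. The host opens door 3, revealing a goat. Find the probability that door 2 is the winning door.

Consider each possible location of the car in turn.
If it is behind door 1 (prior 1/3): door 3 is available, opened with probability 1/9; weight (1/3)·(1/9) = 1/27.
If it is behind door 2 (prior 1/3): only door 3 is available, probability 1; weight (1/3)·1 = 1/3.
If it is behind door 3 (prior 1/3): the host opened door 3, so this case is ruled out; weight (1/3)·0 = 0.
The weights sum to 10/27.
So P(the car behind door 2 | the host opened door 3) = (1/3) / (10/27) = 9/10.

9/10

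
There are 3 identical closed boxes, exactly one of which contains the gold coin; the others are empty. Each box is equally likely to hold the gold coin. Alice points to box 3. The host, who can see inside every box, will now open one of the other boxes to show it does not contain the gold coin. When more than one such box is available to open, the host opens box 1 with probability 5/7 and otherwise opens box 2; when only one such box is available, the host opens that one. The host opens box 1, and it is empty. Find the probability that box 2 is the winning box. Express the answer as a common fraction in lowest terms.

Apply Bayes' rule, conditioning on where the gold coin actually is.
If it is in box 1 (prior 1/3): the host opened box 1, so this case is ruled out; weight (1/3)·0 = 0.
If it is in box 2 (prior 1/3): only box 1 is available, probability 1; weight (1/3)·1 = 1/3.
If it is in box 3 (prior 1/3): box 1 is available, opened with probability 5/7; weight (1/3)·(5/7) = 5/21.
The weights sum to 4/7.
So P(the gold coin in box 2 | the host opened box 1) = (1/3) / (4/7) = 7/12.

7/12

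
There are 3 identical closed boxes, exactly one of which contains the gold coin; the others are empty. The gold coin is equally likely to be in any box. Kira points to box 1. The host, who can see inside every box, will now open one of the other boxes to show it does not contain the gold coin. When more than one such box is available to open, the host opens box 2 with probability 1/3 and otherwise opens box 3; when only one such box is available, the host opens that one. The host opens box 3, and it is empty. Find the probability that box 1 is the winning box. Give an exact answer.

Condition on the true location of the gold coin.
If it is in box 1 (prior 1/3): box 2 is available but not opened, probability 2/3; weight (1/3)·(2/3) = 2/9.
If it is in box 2 (prior 1/3): only box 3 is available, probability 1; weight (1/3)·1 = 1/3.
If it is in box 3 (prior 1/3): the host opened box 3, so this case is ruled out; weight (1/3)·0 = 0.
The weights sum to 5/9.
So P(the gold coin in box 1 | the host opened box 3) = (2/9) / (5/9) = 2/5.

2/5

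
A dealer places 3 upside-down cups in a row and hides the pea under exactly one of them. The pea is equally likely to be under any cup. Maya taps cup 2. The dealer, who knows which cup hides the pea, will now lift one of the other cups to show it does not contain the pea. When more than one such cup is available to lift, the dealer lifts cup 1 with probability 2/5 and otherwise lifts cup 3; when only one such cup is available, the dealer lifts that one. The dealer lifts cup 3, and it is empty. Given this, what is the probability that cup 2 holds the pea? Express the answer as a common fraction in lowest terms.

3/8

Apply Bayes' rule, conditioning on where the pea actually is.
If it is under cup 1 (prior 1/3): only cup 3 is available, probability 1; weight (1/3)·1 = 1/3.
If it is under cup 2 (prior 1/3): cup 1 is available but not opened, probability 3/5; weight (1/3)·(3/5) = 1/5.
If it is under cup 3 (prior 1/3): the dealer opened cup 3, so this case is ruled out; weight (1/3)·0 = 0.
The weights sum to 8/15.
So P(the pea under cup 2 | the dealer opened cup 3) = (1/5) / (8/15) = 3/8.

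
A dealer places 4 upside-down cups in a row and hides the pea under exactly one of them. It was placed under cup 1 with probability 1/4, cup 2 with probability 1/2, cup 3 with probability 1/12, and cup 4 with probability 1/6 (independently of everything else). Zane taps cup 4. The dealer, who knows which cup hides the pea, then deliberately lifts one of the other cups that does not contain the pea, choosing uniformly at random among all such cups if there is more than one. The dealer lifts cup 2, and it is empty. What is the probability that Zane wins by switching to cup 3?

Condition on the true location of the pea.
If it is under cup 1 (prior 1/4): the dealer has 2 equally likely choices, so probability 1/2; weight (1/4)·(1/2) = 1/8.
If it is under cup 2 (prior 1/2): the dealer opened cup 2, so this case is ruled out; weight (1/2)·0 = 0.
If it is under cup 3 (prior 1/12): the dealer has 2 equally likely choices, so probability 1/2; weight (1/12)·(1/2) = 1/24.
If it is under cup 4 (prior 1/6): the dealer has 3 equally likely choices, so probability 1/3; weight (1/6)·(1/3) = 1/18.
The weights sum to 2/9.
So P(the pea under cup 3 | the dealer opened cup 2) = (1/24) / (2/9) = 3/16.

3/16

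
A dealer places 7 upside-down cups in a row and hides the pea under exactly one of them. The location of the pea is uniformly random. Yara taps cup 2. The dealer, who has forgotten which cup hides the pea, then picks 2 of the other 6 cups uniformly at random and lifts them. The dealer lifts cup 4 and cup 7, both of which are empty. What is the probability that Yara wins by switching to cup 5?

Because the dealer chose which cups to lift without knowing where the pea is, the choice is independent of the prize location. Learning that none of the 2 opened cups holds the pea simply rules out those 2 locations and leaves the remaining 5 cups still equally likely by symmetry.
So P(the pea under cup 5) = 1/5.

1/5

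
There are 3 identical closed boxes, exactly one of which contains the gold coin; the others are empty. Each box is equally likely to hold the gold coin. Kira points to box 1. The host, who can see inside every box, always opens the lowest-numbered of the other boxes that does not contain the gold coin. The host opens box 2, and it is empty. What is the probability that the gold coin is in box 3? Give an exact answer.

1/2

Condition on the true location of the gold coin.
If it is in either of boxes 1 and 3 (prior 1/3 each): box 2 is the lowest-numbered option available, probability 1; weight (1/3)·1 = 1/3 each.
If it is in box 2 (prior 1/3): the host opened box 2, so this case is ruled out; weight (1/3)·0 = 0.
The weights sum to 2/3.
So P(the gold coin in box 3 | the host opened box 2) = (1/3) / (2/3) = 1/2.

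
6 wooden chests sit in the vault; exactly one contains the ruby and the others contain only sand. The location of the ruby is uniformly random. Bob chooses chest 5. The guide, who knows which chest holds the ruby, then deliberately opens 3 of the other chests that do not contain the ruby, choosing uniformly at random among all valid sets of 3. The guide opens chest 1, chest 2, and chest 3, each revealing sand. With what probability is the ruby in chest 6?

Condition on the true location of the ruby.
If it is in any of chests 1, 2, and 3 (prior 1/6 each): that chest was opened and seen not to hold the prize — ruled out; weight (1/6)·0 = 0 each.
If it is in either of chests 4 and 6 (prior 1/6 each): the guide has 4 equally likely choices, so probability 1/4; weight (1/6)·(1/4) = 1/24 each.
If it is in chest 5 (prior 1/6): the guide has 10 equally likely choices, so probability 1/10; weight (1/6)·(1/10) = 1/60.
The weights sum to 1/10.
So P(the ruby in chest 6 | the guide opened chest 1, chest 2, and chest 3) = (1/24) / (1/10) = 5/12.

5/12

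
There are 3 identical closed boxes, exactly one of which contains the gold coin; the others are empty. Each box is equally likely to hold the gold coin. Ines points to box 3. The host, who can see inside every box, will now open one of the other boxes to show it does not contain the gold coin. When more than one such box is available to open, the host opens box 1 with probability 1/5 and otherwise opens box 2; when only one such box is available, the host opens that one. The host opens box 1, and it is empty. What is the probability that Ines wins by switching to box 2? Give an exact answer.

5/6

Condition on the true location of the gold coin.
If it is in box 1 (prior 1/3): the host opened box 1, so this case is ruled out; weight (1/3)·0 = 0.
If it is in box 2 (prior 1/3): only box 1 is available, probability 1; weight (1/3)·1 = 1/3.
If it is in box 3 (prior 1/3): box 1 is available, opened with probability 1/5; weight (1/3)·(1/5) = 1/15.
The weights sum to 2/5.
So P(the gold coin in box 2 | the host opened box 1) = (1/3) / (2/5) = 5/6.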